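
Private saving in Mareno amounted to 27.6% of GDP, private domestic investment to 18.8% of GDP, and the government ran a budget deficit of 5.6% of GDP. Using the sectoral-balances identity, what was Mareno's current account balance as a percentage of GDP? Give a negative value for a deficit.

3.2

By the sectoral-balances identity, CA = (S_private - I) + (T - G).
Private balance = 27.6 - 18.8 = 8.8
Government balance (T - G) = -5.6
CA = 8.8 + (-5.6) = 3.2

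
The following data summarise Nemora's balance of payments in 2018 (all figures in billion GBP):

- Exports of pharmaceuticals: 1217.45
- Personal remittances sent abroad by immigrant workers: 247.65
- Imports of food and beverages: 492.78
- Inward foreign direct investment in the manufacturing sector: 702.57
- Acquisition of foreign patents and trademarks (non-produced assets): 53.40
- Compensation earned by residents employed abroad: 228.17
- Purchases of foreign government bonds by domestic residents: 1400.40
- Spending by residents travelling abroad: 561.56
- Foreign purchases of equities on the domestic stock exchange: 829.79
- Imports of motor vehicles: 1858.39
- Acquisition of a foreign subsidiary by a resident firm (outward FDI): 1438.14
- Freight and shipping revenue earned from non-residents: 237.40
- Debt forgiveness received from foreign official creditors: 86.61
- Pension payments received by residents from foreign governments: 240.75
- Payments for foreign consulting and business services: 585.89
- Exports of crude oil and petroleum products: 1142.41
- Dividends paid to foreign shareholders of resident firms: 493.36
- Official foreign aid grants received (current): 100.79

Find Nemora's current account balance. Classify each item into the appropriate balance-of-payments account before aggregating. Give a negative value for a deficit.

-1072.66

Goods: -492.78 + 1142.41 - 1858.39 + 1217.45 = 8.69
Services: -561.56 + 237.40 - 585.89 = -910.05
Primary income: 228.17 - 493.36 = -265.19
Secondary income: -247.65 + 100.79 + 240.75 = 93.89
Current account = 8.69 + (-910.05) + (-265.19) + 93.89 = -1072.66
(Excluded from the current account — financial account: inward foreign direct investment in the manufacturing sector 702.57, purchases of foreign government bonds by domestic residents 1400.40, foreign purchases of equities on the domestic stock exchange 829.79, acquisition of a foreign subsidiary by a resident firm (outward FDI) 1438.14; capital account: acquisition of foreign patents and trademarks (non-produced assets) 53.40, debt forgiveness received from foreign official creditors 86.61.)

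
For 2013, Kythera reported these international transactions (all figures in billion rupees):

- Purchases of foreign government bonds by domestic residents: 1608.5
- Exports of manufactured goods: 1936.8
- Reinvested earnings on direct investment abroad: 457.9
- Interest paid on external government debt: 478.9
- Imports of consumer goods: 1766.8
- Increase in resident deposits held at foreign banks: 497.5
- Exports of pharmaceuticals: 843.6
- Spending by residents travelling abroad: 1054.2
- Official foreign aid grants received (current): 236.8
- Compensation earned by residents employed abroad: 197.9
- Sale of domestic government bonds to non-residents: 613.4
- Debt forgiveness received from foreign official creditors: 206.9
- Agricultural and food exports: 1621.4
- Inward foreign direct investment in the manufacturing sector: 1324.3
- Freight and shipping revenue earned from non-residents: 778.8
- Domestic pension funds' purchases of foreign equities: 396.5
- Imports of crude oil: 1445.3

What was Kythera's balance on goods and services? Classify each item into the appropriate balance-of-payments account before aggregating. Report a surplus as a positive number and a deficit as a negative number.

Goods: 1621.4 + 843.6 + 1936.8 - 1766.8 - 1445.3 = 1189.7
Services: 778.8 - 1054.2 = -275.4
Trade balance = 1189.7 + (-275.4) = 914.3
(Excluded from the trade balance — financial account: purchases of foreign government bonds by domestic residents 1608.5, increase in resident deposits held at foreign banks 497.5, sale of domestic government bonds to non-residents 613.4, inward foreign direct investment in the manufacturing sector 1324.3, domestic pension funds' purchases of foreign equities 396.5; primary income: reinvested earnings on direct investment abroad 457.9, interest paid on external government debt 478.9, compensation earned by residents employed abroad 197.9; secondary income: official foreign aid grants received (current) 236.8; capital account: debt forgiveness received from foreign official creditors 206.9.)

914.3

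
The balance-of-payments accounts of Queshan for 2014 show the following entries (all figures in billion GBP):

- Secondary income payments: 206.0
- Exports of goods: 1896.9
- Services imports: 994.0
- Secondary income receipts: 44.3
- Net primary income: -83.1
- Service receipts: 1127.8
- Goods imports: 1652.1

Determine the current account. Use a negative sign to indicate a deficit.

Goods balance = 1896.9 - 1652.1 = 244.8
Services balance = 1127.8 - 994.0 = 133.8
Trade balance (goods + services) = 244.8 + 133.8 = 378.6
Net primary income = -83.1
Net secondary income = 44.3 - 206.0 = -161.7
Current account = 378.6 + (-83.1) + (-161.7) = 133.8

133.8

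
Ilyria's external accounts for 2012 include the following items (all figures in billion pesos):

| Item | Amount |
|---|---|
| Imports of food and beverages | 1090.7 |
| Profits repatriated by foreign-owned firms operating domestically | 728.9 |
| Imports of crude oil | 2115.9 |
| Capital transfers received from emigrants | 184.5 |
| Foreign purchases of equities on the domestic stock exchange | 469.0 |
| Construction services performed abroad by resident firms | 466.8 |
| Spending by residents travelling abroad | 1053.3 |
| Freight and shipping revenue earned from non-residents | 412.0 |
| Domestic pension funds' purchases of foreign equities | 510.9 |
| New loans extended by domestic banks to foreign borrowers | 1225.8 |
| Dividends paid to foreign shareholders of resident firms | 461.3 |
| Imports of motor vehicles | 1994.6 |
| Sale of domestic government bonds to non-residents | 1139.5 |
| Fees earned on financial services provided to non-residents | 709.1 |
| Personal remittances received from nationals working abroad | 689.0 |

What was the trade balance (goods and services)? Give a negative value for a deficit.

-4666.6

Goods: -2115.9 - 1994.6 - 1090.7 = -5201.2
Services: 709.1 - 1053.3 + 412.0 + 466.8 = 534.6
Trade balance = -5201.2 + 534.6 = -4666.6
(Excluded from the trade balance — primary income: profits repatriated by foreign-owned firms operating domestically 728.9, dividends paid to foreign shareholders of resident firms 461.3; capital account: capital transfers received from emigrants 184.5; financial account: foreign purchases of equities on the domestic stock exchange 469.0, domestic pension funds' purchases of foreign equities 510.9, new loans extended by domestic banks to foreign borrowers 1225.8, sale of domestic government bonds to non-residents 1139.5; secondary income: personal remittances received from nationals working abroad 689.0.)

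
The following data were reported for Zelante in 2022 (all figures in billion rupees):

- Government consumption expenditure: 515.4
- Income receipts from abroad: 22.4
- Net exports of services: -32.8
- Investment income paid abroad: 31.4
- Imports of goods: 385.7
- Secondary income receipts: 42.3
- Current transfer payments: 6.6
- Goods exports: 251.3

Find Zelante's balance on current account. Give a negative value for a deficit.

Goods balance = 251.3 - 385.7 = -134.4
Services balance = -32.8
Trade balance (goods + services) = -134.4 + (-32.8) = -167.2
Net primary income = 22.4 - 31.4 = -9.0
Net secondary income = 42.3 - 6.6 = 35.7
Current account = -167.2 + (-9.0) + 35.7 = -140.5

-140.5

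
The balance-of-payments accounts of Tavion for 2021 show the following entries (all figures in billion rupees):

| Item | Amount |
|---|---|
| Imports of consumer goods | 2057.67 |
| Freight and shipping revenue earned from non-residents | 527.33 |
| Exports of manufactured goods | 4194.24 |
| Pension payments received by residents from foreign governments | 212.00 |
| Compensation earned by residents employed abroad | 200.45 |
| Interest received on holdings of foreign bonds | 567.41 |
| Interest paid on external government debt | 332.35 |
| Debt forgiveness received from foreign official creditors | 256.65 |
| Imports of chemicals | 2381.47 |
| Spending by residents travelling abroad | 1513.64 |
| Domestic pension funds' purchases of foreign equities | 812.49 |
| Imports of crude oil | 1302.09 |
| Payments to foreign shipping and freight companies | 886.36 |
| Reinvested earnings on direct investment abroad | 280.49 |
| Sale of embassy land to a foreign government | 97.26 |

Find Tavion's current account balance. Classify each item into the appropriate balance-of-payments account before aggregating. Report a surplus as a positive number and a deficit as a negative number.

-2491.66

Goods: -1302.09 - 2057.67 + 4194.24 - 2381.47 = -1546.99
Services: 527.33 - 1513.64 - 886.36 = -1872.67
Primary income: -332.35 + 567.41 + 200.45 + 280.49 = 716.00
Secondary income: 212.00
Current account = (-1546.99) + (-1872.67) + 716.00 + 212.00 = -2491.66
(Excluded from the current account — capital account: debt forgiveness received from foreign official creditors 256.65, sale of embassy land to a foreign government 97.26; financial account: domestic pension funds' purchases of foreign equities 812.49.)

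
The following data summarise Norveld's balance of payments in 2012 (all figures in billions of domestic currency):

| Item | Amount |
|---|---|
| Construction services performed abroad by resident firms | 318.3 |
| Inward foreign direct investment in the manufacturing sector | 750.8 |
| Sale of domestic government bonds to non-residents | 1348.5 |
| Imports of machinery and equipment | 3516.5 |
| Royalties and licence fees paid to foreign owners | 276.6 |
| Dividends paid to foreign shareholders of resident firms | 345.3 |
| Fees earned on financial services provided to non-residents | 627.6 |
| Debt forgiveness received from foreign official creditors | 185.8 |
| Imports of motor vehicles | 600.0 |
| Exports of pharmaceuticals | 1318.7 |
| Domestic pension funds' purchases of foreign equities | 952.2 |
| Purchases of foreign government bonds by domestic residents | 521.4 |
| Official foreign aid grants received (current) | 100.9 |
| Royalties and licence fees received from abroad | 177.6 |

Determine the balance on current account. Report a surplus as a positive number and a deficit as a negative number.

-2195.3

Goods: 1318.7 - 3516.5 - 600.0 = -2797.8
Services: 318.3 - 276.6 + 627.6 + 177.6 = 846.9
Primary income: -345.3
Secondary income: 100.9
Current account = (-2797.8) + 846.9 + (-345.3) + 100.9 = -2195.3
(Excluded from the current account — financial account: inward foreign direct investment in the manufacturing sector 750.8, sale of domestic government bonds to non-residents 1348.5, domestic pension funds' purchases of foreign equities 952.2, purchases of foreign government bonds by domestic residents 521.4; capital account: debt forgiveness received from foreign official creditors 185.8.)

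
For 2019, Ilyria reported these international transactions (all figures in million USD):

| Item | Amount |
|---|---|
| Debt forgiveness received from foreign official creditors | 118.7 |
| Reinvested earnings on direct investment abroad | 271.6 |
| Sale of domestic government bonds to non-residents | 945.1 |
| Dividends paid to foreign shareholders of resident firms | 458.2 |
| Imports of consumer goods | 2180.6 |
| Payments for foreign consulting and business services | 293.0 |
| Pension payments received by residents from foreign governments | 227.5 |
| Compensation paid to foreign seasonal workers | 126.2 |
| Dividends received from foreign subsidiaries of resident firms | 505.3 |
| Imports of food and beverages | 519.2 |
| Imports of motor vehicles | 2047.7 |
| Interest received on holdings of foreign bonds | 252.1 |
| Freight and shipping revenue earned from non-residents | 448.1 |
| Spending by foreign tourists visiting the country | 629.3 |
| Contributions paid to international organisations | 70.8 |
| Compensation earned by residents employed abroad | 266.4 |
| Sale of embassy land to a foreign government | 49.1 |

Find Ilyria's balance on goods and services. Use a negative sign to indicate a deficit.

-3963.1

Goods: -2180.6 - 2047.7 - 519.2 = -4747.5
Services: 448.1 + 629.3 - 293.0 = 784.4
Trade balance = -4747.5 + 784.4 = -3963.1
(Excluded from the trade balance — capital account: debt forgiveness received from foreign official creditors 118.7, sale of embassy land to a foreign government 49.1; primary income: reinvested earnings on direct investment abroad 271.6, dividends paid to foreign shareholders of resident firms 458.2, compensation paid to foreign seasonal workers 126.2, dividends received from foreign subsidiaries of resident firms 505.3, interest received on holdings of foreign bonds 252.1, compensation earned by residents employed abroad 266.4; financial account: sale of domestic government bonds to non-residents 945.1; secondary income: pension payments received by residents from foreign governments 227.5, contributions paid to international organisations 70.8.)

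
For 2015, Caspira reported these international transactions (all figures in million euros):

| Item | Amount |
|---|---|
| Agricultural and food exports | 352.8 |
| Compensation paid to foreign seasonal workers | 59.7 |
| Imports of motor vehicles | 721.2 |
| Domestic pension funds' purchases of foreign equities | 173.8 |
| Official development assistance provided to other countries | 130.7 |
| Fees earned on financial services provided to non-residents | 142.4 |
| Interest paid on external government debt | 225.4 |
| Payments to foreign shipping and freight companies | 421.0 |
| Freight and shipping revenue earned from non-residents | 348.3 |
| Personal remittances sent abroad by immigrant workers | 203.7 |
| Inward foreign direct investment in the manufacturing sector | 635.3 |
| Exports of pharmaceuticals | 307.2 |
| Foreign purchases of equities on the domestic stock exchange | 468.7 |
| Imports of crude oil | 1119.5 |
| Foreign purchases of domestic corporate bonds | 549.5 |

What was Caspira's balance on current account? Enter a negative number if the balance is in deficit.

Goods: -721.2 + 352.8 - 1119.5 + 307.2 = -1180.7
Services: 348.3 - 421.0 + 142.4 = 69.7
Primary income: -59.7 - 225.4 = -285.1
Secondary income: -130.7 - 203.7 = -334.4
Current account = (-1180.7) + 69.7 + (-285.1) + (-334.4) = -1730.5
(Excluded from the current account — financial account: domestic pension funds' purchases of foreign equities 173.8, inward foreign direct investment in the manufacturing sector 635.3, foreign purchases of equities on the domestic stock exchange 468.7, foreign purchases of domestic corporate bonds 549.5.)

-1730.5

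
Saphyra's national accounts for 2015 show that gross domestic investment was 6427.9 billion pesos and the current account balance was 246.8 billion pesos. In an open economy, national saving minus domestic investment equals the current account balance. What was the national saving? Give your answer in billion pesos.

6674.7

S = I + CA = 6427.9 + 246.8 = 6674.7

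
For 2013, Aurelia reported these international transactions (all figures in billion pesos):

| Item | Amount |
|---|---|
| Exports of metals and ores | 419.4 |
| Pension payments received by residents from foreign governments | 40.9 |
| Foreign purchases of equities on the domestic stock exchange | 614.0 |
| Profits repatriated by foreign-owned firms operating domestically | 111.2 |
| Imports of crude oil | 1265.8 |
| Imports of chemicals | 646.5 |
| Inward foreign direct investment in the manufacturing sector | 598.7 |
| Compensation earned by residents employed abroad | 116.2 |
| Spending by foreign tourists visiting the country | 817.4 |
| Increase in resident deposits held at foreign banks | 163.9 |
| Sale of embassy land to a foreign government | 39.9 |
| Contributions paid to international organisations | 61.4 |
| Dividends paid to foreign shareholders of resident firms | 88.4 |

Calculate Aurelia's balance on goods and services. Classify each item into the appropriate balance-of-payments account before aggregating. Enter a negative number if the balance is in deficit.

Goods: -646.5 - 1265.8 + 419.4 = -1492.9
Services: 817.4
Trade balance = -1492.9 + 817.4 = -675.5
(Excluded from the trade balance — secondary income: pension payments received by residents from foreign governments 40.9, contributions paid to international organisations 61.4; financial account: foreign purchases of equities on the domestic stock exchange 614.0, inward foreign direct investment in the manufacturing sector 598.7, increase in resident deposits held at foreign banks 163.9; primary income: profits repatriated by foreign-owned firms operating domestically 111.2, compensation earned by residents employed abroad 116.2, dividends paid to foreign shareholders of resident firms 88.4; capital account: sale of embassy land to a foreign government 39.9.)

-675.5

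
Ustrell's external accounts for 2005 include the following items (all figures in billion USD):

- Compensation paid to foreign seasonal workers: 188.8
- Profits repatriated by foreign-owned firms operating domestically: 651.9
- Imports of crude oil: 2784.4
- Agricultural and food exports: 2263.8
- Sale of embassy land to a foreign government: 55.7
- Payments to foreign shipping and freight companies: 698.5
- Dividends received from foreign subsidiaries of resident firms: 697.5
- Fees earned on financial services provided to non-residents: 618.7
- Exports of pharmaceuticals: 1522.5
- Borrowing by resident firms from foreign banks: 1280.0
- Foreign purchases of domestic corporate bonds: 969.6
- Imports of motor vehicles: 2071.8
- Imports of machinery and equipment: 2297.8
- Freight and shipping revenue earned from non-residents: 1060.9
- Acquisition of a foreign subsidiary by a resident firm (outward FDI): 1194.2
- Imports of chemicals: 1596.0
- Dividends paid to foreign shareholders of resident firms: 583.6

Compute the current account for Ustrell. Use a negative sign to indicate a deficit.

-4709.4

Goods: -2297.8 + 1522.5 + 2263.8 - 2784.4 - 2071.8 - 1596.0 = -4963.7
Services: 1060.9 - 698.5 + 618.7 = 981.1
Primary income: 697.5 - 583.6 - 651.9 - 188.8 = -726.8
Current account = (-4963.7) + 981.1 + (-726.8) = -4709.4
(Excluded from the current account — capital account: sale of embassy land to a foreign government 55.7; financial account: borrowing by resident firms from foreign banks 1280.0, foreign purchases of domestic corporate bonds 969.6, acquisition of a foreign subsidiary by a resident firm (outward FDI) 1194.2.)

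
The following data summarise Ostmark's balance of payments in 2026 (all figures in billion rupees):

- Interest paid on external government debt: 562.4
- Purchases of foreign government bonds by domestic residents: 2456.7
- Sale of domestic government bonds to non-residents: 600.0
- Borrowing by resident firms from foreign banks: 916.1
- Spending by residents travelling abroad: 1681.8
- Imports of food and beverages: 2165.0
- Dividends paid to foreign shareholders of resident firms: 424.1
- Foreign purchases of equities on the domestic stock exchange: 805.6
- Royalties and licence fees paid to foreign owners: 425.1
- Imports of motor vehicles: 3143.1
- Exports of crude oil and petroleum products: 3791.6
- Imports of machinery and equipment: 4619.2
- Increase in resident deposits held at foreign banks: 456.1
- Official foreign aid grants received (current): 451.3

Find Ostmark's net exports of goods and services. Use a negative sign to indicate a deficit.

-8242.6

Goods: -2165.0 + 3791.6 - 3143.1 - 4619.2 = -6135.7
Services: -425.1 - 1681.8 = -2106.9
Trade balance = -6135.7 + (-2106.9) = -8242.6
(Excluded from the trade balance — primary income: interest paid on external government debt 562.4, dividends paid to foreign shareholders of resident firms 424.1; financial account: purchases of foreign government bonds by domestic residents 2456.7, sale of domestic government bonds to non-residents 600.0, borrowing by resident firms from foreign banks 916.1, foreign purchases of equities on the domestic stock exchange 805.6, increase in resident deposits held at foreign banks 456.1; secondary income: official foreign aid grants received (current) 451.3.)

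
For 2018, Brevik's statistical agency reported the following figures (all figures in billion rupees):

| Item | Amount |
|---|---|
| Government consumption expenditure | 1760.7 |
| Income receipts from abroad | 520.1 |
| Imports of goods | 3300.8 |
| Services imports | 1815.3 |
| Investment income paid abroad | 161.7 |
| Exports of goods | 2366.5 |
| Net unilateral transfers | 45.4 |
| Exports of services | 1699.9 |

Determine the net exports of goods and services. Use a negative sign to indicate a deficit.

Goods balance = 2366.5 - 3300.8 = -934.3
Services balance = 1699.9 - 1815.3 = -115.4
Trade balance (goods + services) = -934.3 + (-115.4) = -1049.7

-1049.7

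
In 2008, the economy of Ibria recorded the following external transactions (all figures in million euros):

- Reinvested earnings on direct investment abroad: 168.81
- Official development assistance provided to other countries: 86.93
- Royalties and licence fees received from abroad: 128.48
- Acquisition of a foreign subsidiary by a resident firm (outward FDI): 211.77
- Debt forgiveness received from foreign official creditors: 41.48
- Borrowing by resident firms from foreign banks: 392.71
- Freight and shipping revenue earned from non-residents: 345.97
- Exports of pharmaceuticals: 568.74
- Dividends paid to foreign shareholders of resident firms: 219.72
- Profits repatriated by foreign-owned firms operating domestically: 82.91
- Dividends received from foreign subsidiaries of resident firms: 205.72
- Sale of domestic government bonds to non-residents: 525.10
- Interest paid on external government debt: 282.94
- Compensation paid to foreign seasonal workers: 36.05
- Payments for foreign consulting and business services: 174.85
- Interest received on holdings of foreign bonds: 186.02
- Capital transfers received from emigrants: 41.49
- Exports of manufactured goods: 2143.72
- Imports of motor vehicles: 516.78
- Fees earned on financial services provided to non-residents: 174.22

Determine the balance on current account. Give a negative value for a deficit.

Goods: 2143.72 - 516.78 + 568.74 = 2195.68
Services: 128.48 - 174.85 + 174.22 + 345.97 = 473.82
Primary income: 168.81 + 186.02 + 205.72 - 36.05 - 82.91 - 219.72 - 282.94 = -61.07
Secondary income: -86.93
Current account = 2195.68 + 473.82 + (-61.07) + (-86.93) = 2521.50
(Excluded from the current account — financial account: acquisition of a foreign subsidiary by a resident firm (outward FDI) 211.77, borrowing by resident firms from foreign banks 392.71, sale of domestic government bonds to non-residents 525.10; capital account: debt forgiveness received from foreign official creditors 41.48, capital transfers received from emigrants 41.49.)

2521.50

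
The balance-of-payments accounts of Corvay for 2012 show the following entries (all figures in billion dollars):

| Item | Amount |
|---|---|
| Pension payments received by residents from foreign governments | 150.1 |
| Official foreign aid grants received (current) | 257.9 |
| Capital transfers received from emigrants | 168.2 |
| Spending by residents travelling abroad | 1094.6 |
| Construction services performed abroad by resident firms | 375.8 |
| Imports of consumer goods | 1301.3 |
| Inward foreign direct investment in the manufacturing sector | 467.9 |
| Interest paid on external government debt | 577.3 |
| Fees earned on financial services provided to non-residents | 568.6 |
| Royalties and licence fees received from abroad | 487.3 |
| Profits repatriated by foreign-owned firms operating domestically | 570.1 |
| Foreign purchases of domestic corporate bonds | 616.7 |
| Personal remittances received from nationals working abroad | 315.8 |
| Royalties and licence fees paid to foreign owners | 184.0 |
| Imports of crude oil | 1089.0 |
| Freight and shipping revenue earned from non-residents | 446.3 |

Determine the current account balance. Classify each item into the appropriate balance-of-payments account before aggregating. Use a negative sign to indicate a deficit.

-2214.5

Goods: -1089.0 - 1301.3 = -2390.3
Services: -184.0 + 568.6 + 446.3 + 487.3 - 1094.6 + 375.8 = 599.4
Primary income: -570.1 - 577.3 = -1147.4
Secondary income: 315.8 + 257.9 + 150.1 = 723.8
Current account = (-2390.3) + 599.4 + (-1147.4) + 723.8 = -2214.5
(Excluded from the current account — capital account: capital transfers received from emigrants 168.2; financial account: inward foreign direct investment in the manufacturing sector 467.9, foreign purchases of domestic corporate bonds 616.7.)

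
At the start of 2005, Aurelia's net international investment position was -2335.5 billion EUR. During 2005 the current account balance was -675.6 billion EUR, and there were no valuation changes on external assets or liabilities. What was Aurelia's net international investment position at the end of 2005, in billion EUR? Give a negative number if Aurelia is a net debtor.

With no valuation effects, change in NIIP = current account = -675.6
End-of-year NIIP = -2335.5 + (-675.6) = -3011.1

-3011.1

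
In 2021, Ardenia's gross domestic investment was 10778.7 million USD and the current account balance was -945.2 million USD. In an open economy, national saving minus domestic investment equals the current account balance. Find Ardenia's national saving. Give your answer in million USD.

9833.5

S = I + CA = 10778.7 + (-945.2) = 9833.5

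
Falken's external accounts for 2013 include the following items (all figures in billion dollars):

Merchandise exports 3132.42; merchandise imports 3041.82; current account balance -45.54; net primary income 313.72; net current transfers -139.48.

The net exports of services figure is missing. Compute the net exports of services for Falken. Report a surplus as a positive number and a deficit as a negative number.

-310.38

Current account = goods balance + services balance + net primary income + net secondary income
Sum of the known components = 264.84
Net exports of services = CA - (known components) = -45.54 - 264.84 = -310.38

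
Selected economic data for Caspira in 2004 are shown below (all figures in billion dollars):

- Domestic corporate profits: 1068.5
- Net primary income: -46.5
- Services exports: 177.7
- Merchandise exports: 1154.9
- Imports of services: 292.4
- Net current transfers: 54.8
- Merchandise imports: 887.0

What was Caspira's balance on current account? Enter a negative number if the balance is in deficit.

161.5

Goods balance = 1154.9 - 887.0 = 267.9
Services balance = 177.7 - 292.4 = -114.7
Trade balance (goods + services) = 267.9 + (-114.7) = 153.2
Net primary income = -46.5
Net secondary income = 54.8
Current account = 153.2 + (-46.5) + 54.8 = 161.5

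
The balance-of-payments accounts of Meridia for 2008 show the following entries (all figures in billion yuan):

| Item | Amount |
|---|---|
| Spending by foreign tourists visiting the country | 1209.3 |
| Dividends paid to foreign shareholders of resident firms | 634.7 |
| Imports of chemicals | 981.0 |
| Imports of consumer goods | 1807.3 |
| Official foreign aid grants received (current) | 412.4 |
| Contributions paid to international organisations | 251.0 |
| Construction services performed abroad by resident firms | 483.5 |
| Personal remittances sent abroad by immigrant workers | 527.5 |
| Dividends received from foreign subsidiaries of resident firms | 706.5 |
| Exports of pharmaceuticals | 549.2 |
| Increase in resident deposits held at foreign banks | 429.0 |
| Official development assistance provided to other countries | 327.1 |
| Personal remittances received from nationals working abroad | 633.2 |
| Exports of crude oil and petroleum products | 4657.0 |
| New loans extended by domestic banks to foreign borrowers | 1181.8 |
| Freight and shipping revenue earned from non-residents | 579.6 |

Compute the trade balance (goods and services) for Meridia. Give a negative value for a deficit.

Goods: 4657.0 - 1807.3 + 549.2 - 981.0 = 2417.9
Services: 483.5 + 579.6 + 1209.3 = 2272.4
Trade balance = 2417.9 + 2272.4 = 4690.3
(Excluded from the trade balance — primary income: dividends paid to foreign shareholders of resident firms 634.7, dividends received from foreign subsidiaries of resident firms 706.5; secondary income: official foreign aid grants received (current) 412.4, contributions paid to international organisations 251.0, personal remittances sent abroad by immigrant workers 527.5, official development assistance provided to other countries 327.1, personal remittances received from nationals working abroad 633.2; financial account: increase in resident deposits held at foreign banks 429.0, new loans extended by domestic banks to foreign borrowers 1181.8.)

4690.3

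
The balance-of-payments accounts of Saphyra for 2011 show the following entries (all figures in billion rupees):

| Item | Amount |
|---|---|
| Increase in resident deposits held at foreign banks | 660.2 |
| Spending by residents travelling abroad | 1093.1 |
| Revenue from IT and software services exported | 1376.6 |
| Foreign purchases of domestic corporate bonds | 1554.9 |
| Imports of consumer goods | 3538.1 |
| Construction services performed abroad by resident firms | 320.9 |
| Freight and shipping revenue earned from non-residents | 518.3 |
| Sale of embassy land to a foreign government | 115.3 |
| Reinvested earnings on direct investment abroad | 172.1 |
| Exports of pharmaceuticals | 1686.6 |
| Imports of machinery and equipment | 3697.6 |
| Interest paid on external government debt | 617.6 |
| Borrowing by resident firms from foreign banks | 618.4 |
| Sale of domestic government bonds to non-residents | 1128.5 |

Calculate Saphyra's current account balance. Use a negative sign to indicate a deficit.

Goods: -3697.6 + 1686.6 - 3538.1 = -5549.1
Services: -1093.1 + 518.3 + 320.9 + 1376.6 = 1122.7
Primary income: 172.1 - 617.6 = -445.5
Current account = (-5549.1) + 1122.7 + (-445.5) = -4871.9
(Excluded from the current account — financial account: increase in resident deposits held at foreign banks 660.2, foreign purchases of domestic corporate bonds 1554.9, borrowing by resident firms from foreign banks 618.4, sale of domestic government bonds to non-residents 1128.5; capital account: sale of embassy land to a foreign government 115.3.)

-4871.9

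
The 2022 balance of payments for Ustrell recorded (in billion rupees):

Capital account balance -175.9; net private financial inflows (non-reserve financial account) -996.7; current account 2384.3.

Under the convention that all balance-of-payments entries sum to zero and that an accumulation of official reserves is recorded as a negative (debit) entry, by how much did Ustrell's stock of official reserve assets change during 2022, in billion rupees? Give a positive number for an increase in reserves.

1211.7

Official reserve transactions balance = -(2384.3 + (-175.9) + (-996.7)) = -1211.7
An accumulation of reserves is recorded as a debit (negative entry), so the change in the stock of reserves is the negative of that balance.
Change in official reserves = -(-1211.7) = 1211.7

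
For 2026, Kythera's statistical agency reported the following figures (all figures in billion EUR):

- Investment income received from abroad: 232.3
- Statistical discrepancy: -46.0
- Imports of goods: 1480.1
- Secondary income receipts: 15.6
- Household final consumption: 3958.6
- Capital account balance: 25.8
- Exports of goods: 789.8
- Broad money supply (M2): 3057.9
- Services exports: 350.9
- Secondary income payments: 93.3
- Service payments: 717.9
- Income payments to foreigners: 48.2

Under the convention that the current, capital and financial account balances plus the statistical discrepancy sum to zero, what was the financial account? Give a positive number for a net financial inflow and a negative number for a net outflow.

971.1

Goods balance = 789.8 - 1480.1 = -690.3
Services balance = 350.9 - 717.9 = -367.0
Trade balance (goods + services) = -690.3 + (-367.0) = -1057.3
Net primary income = 232.3 - 48.2 = 184.1
Net secondary income = 15.6 - 93.3 = -77.7
Current account = -1057.3 + 184.1 + (-77.7) = -950.9
Financial account = -(-950.9 + 25.8 + (-46.0)) = 971.1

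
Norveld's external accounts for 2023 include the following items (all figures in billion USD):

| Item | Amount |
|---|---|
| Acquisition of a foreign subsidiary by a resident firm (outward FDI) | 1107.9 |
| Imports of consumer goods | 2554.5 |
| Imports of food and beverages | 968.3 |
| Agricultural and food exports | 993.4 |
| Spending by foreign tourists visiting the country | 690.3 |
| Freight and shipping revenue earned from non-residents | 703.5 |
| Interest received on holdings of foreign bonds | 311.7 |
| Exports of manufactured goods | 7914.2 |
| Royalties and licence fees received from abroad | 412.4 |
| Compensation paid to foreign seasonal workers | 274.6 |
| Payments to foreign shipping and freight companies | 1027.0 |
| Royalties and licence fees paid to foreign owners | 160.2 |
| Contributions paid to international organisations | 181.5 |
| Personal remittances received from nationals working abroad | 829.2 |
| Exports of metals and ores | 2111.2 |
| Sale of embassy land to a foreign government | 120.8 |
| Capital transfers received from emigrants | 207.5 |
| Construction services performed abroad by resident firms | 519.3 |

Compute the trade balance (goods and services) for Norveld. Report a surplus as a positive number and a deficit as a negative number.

8634.3

Goods: 7914.2 + 2111.2 - 2554.5 + 993.4 - 968.3 = 7496.0
Services: -160.2 + 690.3 + 519.3 - 1027.0 + 703.5 + 412.4 = 1138.3
Trade balance = 7496.0 + 1138.3 = 8634.3
(Excluded from the trade balance — financial account: acquisition of a foreign subsidiary by a resident firm (outward FDI) 1107.9; primary income: interest received on holdings of foreign bonds 311.7, compensation paid to foreign seasonal workers 274.6; secondary income: contributions paid to international organisations 181.5, personal remittances received from nationals working abroad 829.2; capital account: sale of embassy land to a foreign government 120.8, capital transfers received from emigrants 207.5.)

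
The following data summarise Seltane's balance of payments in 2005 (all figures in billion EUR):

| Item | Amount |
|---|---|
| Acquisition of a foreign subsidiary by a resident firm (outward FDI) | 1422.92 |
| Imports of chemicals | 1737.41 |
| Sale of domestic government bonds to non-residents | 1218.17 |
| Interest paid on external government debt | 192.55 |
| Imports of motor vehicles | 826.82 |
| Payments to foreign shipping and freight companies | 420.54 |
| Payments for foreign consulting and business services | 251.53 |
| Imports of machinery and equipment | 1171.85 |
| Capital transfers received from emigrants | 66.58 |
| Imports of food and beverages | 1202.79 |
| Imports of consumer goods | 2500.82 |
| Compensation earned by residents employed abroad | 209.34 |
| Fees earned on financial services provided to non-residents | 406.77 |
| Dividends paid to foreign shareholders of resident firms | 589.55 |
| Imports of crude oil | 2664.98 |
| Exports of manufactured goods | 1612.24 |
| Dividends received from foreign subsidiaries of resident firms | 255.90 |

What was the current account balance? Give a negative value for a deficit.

-9074.59

Goods: 1612.24 - 2664.98 - 1202.79 - 826.82 - 1737.41 - 1171.85 - 2500.82 = -8492.43
Services: 406.77 - 420.54 - 251.53 = -265.30
Primary income: -589.55 + 209.34 + 255.90 - 192.55 = -316.86
Current account = (-8492.43) + (-265.30) + (-316.86) = -9074.59
(Excluded from the current account — financial account: acquisition of a foreign subsidiary by a resident firm (outward FDI) 1422.92, sale of domestic government bonds to non-residents 1218.17; capital account: capital transfers received from emigrants 66.58.)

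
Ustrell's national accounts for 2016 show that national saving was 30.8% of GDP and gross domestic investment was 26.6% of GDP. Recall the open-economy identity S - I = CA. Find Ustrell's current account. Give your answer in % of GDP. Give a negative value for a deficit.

CA = S - I = 30.8 - 26.6 = 4.2

4.2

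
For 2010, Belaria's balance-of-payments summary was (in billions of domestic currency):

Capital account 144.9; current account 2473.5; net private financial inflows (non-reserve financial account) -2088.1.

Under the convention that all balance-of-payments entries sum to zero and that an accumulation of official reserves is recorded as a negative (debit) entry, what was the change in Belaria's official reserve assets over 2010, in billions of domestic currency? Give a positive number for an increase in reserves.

Official reserve transactions balance = -(2473.5 + 144.9 + (-2088.1)) = -530.3
An accumulation of reserves is recorded as a debit (negative entry), so the change in the stock of reserves is the negative of that balance.
Change in official reserves = -(-530.3) = 530.3

530.3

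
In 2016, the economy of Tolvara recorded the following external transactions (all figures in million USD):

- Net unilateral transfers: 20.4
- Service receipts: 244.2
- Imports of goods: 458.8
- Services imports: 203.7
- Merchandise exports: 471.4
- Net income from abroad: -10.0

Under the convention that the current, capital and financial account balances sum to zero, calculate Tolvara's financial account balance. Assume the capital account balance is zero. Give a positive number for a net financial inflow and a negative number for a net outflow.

Goods balance = 471.4 - 458.8 = 12.6
Services balance = 244.2 - 203.7 = 40.5
Trade balance (goods + services) = 12.6 + 40.5 = 53.1
Net primary income = -10.0
Net secondary income = 20.4
Current account = 53.1 + (-10.0) + 20.4 = 63.5
Financial account = -(63.5) = -63.5

-63.5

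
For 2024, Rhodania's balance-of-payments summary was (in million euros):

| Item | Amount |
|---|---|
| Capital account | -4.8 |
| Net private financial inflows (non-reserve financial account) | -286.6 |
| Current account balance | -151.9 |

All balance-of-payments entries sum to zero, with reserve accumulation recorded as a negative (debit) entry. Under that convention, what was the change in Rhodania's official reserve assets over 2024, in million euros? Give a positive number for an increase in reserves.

Official reserve transactions balance = -((-151.9) + (-4.8) + (-286.6)) = 443.3
An accumulation of reserves is recorded as a debit (negative entry), so the change in the stock of reserves is the negative of that balance.
Change in official reserves = -(443.3) = -443.3

-443.3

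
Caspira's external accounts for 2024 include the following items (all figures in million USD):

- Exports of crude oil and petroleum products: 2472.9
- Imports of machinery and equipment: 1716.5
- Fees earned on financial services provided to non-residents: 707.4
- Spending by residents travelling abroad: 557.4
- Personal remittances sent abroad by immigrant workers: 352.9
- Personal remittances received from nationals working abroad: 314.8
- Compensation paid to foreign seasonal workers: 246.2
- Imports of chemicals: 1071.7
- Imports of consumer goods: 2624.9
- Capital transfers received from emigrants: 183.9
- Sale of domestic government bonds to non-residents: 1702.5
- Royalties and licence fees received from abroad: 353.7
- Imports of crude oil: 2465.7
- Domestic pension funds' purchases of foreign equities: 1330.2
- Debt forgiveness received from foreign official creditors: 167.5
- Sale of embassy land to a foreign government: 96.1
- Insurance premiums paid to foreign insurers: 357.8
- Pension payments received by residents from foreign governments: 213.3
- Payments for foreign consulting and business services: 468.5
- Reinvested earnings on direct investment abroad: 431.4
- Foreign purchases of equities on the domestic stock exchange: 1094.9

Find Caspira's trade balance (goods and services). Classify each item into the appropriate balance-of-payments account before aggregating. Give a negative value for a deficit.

-5728.5

Goods: -1716.5 + 2472.9 - 1071.7 - 2624.9 - 2465.7 = -5405.9
Services: 353.7 - 468.5 - 557.4 - 357.8 + 707.4 = -322.6
Trade balance = -5405.9 + (-322.6) = -5728.5
(Excluded from the trade balance — secondary income: personal remittances sent abroad by immigrant workers 352.9, personal remittances received from nationals working abroad 314.8, pension payments received by residents from foreign governments 213.3; primary income: compensation paid to foreign seasonal workers 246.2, reinvested earnings on direct investment abroad 431.4; capital account: capital transfers received from emigrants 183.9, debt forgiveness received from foreign official creditors 167.5, sale of embassy land to a foreign government 96.1; financial account: sale of domestic government bonds to non-residents 1702.5, domestic pension funds' purchases of foreign equities 1330.2, foreign purchases of equities on the domestic stock exchange 1094.9.)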